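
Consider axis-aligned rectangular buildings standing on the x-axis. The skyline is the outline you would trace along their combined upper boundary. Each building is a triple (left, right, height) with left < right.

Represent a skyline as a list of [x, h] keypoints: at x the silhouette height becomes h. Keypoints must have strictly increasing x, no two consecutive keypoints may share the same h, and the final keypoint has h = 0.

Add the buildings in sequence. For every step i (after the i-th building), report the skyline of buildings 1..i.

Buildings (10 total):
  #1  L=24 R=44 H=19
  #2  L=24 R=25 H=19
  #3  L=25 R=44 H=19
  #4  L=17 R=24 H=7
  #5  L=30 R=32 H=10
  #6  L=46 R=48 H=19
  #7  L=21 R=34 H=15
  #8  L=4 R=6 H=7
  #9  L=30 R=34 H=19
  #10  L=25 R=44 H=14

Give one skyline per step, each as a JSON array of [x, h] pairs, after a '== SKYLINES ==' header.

== SKYLINES ==
[[24,19],[44,0]]
[[24,19],[44,0]]
[[24,19],[44,0]]
[[17,7],[24,19],[44,0]]
[[17,7],[24,19],[44,0]]
[[17,7],[24,19],[44,0],[46,19],[48,0]]
[[17,7],[21,15],[24,19],[44,0],[46,19],[48,0]]
[[4,7],[6,0],[17,7],[21,15],[24,19],[44,0],[46,19],[48,0]]
[[4,7],[6,0],[17,7],[21,15],[24,19],[44,0],[46,19],[48,0]]
[[4,7],[6,0],[17,7],[21,15],[24,19],[44,0],[46,19],[48,0]]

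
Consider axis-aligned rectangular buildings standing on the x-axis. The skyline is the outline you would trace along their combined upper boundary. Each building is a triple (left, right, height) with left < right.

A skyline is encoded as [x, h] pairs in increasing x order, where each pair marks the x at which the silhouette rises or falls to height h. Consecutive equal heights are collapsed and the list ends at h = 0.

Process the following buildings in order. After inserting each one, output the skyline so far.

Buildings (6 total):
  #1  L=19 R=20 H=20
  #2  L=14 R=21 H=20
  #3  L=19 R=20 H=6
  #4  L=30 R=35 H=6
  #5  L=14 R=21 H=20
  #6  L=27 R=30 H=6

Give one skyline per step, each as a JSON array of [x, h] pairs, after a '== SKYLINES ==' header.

== SKYLINES ==
[[19,20],[20,0]]
[[14,20],[21,0]]
[[14,20],[21,0]]
[[14,20],[21,0],[30,6],[35,0]]
[[14,20],[21,0],[30,6],[35,0]]
[[14,20],[21,0],[27,6],[35,0]]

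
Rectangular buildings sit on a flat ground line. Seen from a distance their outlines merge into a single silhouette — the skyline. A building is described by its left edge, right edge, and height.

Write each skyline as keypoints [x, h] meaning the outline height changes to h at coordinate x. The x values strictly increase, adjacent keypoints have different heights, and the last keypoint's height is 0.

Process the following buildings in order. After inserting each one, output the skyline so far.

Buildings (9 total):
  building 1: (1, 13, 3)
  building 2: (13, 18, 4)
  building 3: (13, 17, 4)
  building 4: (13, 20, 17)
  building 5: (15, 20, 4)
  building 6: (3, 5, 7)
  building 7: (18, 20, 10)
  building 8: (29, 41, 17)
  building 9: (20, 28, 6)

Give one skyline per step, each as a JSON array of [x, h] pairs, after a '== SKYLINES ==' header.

== SKYLINES ==
[[1,3],[13,0]]
[[1,3],[13,4],[18,0]]
[[1,3],[13,4],[18,0]]
[[1,3],[13,17],[20,0]]
[[1,3],[13,17],[20,0]]
[[1,3],[3,7],[5,3],[13,17],[20,0]]
[[1,3],[3,7],[5,3],[13,17],[20,0]]
[[1,3],[3,7],[5,3],[13,17],[20,0],[29,17],[41,0]]
[[1,3],[3,7],[5,3],[13,17],[20,6],[28,0],[29,17],[41,0]]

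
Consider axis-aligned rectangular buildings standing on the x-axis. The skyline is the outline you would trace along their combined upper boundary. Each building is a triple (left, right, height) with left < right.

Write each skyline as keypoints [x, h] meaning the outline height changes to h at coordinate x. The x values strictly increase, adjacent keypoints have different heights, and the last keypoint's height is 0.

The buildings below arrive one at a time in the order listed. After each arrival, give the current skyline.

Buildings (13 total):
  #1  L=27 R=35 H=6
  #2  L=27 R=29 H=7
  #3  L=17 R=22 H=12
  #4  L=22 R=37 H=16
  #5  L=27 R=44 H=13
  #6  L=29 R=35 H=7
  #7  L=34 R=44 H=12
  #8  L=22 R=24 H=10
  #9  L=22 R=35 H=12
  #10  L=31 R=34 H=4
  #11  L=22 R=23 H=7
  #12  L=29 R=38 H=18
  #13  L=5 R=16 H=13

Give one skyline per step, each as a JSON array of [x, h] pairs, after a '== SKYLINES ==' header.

== SKYLINES ==
[[27,6],[35,0]]
[[27,7],[29,6],[35,0]]
[[17,12],[22,0],[27,7],[29,6],[35,0]]
[[17,12],[22,16],[37,0]]
[[17,12],[22,16],[37,13],[44,0]]
[[17,12],[22,16],[37,13],[44,0]]
[[17,12],[22,16],[37,13],[44,0]]
[[17,12],[22,16],[37,13],[44,0]]
[[17,12],[22,16],[37,13],[44,0]]
[[17,12],[22,16],[37,13],[44,0]]
[[17,12],[22,16],[37,13],[44,0]]
[[17,12],[22,16],[29,18],[38,13],[44,0]]
[[5,13],[16,0],[17,12],[22,16],[29,18],[38,13],[44,0]]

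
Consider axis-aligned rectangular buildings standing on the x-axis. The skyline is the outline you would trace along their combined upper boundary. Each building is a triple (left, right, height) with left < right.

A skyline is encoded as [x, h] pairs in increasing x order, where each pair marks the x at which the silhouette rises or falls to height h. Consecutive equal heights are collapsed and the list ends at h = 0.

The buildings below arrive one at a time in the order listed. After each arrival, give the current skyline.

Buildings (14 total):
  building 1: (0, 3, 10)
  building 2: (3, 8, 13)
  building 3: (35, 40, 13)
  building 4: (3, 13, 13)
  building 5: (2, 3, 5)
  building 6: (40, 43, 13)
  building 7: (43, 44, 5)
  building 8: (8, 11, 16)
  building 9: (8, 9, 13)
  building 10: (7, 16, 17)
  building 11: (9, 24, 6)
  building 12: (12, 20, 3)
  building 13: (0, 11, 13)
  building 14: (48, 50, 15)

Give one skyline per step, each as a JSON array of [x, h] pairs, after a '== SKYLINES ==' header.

== SKYLINES ==
[[0,10],[3,0]]
[[0,10],[3,13],[8,0]]
[[0,10],[3,13],[8,0],[35,13],[40,0]]
[[0,10],[3,13],[13,0],[35,13],[40,0]]
[[0,10],[3,13],[13,0],[35,13],[40,0]]
[[0,10],[3,13],[13,0],[35,13],[43,0]]
[[0,10],[3,13],[13,0],[35,13],[43,5],[44,0]]
[[0,10],[3,13],[8,16],[11,13],[13,0],[35,13],[43,5],[44,0]]
[[0,10],[3,13],[8,16],[11,13],[13,0],[35,13],[43,5],[44,0]]
[[0,10],[3,13],[7,17],[16,0],[35,13],[43,5],[44,0]]
[[0,10],[3,13],[7,17],[16,6],[24,0],[35,13],[43,5],[44,0]]
[[0,10],[3,13],[7,17],[16,6],[24,0],[35,13],[43,5],[44,0]]
[[0,13],[7,17],[16,6],[24,0],[35,13],[43,5],[44,0]]
[[0,13],[7,17],[16,6],[24,0],[35,13],[43,5],[44,0],[48,15],[50,0]]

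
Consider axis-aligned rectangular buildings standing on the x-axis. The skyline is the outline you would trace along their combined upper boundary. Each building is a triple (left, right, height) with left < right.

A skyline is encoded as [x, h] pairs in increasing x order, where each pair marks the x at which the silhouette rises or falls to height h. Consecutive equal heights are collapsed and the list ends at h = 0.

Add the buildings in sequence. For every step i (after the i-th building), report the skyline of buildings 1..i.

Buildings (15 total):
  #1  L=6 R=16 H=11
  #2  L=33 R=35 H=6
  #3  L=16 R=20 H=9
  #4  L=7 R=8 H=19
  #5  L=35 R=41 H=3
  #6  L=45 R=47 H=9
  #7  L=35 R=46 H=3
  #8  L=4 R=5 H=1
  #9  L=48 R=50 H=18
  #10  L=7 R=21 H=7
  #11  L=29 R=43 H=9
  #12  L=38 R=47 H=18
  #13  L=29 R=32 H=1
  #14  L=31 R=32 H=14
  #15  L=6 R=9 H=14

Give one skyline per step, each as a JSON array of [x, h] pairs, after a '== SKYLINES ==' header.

== SKYLINES ==
[[6,11],[16,0]]
[[6,11],[16,0],[33,6],[35,0]]
[[6,11],[16,9],[20,0],[33,6],[35,0]]
[[6,11],[7,19],[8,11],[16,9],[20,0],[33,6],[35,0]]
[[6,11],[7,19],[8,11],[16,9],[20,0],[33,6],[35,3],[41,0]]
[[6,11],[7,19],[8,11],[16,9],[20,0],[33,6],[35,3],[41,0],[45,9],[47,0]]
[[6,11],[7,19],[8,11],[16,9],[20,0],[33,6],[35,3],[45,9],[47,0]]
[[4,1],[5,0],[6,11],[7,19],[8,11],[16,9],[20,0],[33,6],[35,3],[45,9],[47,0]]
[[4,1],[5,0],[6,11],[7,19],[8,11],[16,9],[20,0],[33,6],[35,3],[45,9],[47,0],[48,18],[50,0]]
[[4,1],[5,0],[6,11],[7,19],[8,11],[16,9],[20,7],[21,0],[33,6],[35,3],[45,9],[47,0],[48,18],[50,0]]
[[4,1],[5,0],[6,11],[7,19],[8,11],[16,9],[20,7],[21,0],[29,9],[43,3],[45,9],[47,0],[48,18],[50,0]]
[[4,1],[5,0],[6,11],[7,19],[8,11],[16,9],[20,7],[21,0],[29,9],[38,18],[47,0],[48,18],[50,0]]
[[4,1],[5,0],[6,11],[7,19],[8,11],[16,9],[20,7],[21,0],[29,9],[38,18],[47,0],[48,18],[50,0]]
[[4,1],[5,0],[6,11],[7,19],[8,11],[16,9],[20,7],[21,0],[29,9],[31,14],[32,9],[38,18],[47,0],[48,18],[50,0]]
[[4,1],[5,0],[6,14],[7,19],[8,14],[9,11],[16,9],[20,7],[21,0],[29,9],[31,14],[32,9],[38,18],[47,0],[48,18],[50,0]]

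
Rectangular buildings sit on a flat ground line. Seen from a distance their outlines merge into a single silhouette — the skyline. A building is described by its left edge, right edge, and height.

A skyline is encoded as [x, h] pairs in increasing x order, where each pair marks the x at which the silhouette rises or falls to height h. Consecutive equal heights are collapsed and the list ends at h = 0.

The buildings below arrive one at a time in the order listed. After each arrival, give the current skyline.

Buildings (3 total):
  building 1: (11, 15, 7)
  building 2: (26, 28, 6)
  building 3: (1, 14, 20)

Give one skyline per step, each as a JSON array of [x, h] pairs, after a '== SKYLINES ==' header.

== SKYLINES ==
[[11,7],[15,0]]
[[11,7],[15,0],[26,6],[28,0]]
[[1,20],[14,7],[15,0],[26,6],[28,0]]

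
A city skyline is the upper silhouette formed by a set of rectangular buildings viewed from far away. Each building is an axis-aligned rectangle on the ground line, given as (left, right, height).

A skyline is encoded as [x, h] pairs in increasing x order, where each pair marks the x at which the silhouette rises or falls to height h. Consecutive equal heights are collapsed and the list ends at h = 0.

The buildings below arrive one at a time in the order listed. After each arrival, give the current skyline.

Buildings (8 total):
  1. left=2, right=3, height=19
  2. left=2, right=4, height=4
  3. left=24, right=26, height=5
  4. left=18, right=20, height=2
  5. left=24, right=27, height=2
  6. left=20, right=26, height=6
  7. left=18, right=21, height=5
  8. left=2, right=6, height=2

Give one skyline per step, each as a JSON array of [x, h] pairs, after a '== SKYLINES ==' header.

== SKYLINES ==
[[2,19],[3,0]]
[[2,19],[3,4],[4,0]]
[[2,19],[3,4],[4,0],[24,5],[26,0]]
[[2,19],[3,4],[4,0],[18,2],[20,0],[24,5],[26,0]]
[[2,19],[3,4],[4,0],[18,2],[20,0],[24,5],[26,2],[27,0]]
[[2,19],[3,4],[4,0],[18,2],[20,6],[26,2],[27,0]]
[[2,19],[3,4],[4,0],[18,5],[20,6],[26,2],[27,0]]
[[2,19],[3,4],[4,2],[6,0],[18,5],[20,6],[26,2],[27,0]]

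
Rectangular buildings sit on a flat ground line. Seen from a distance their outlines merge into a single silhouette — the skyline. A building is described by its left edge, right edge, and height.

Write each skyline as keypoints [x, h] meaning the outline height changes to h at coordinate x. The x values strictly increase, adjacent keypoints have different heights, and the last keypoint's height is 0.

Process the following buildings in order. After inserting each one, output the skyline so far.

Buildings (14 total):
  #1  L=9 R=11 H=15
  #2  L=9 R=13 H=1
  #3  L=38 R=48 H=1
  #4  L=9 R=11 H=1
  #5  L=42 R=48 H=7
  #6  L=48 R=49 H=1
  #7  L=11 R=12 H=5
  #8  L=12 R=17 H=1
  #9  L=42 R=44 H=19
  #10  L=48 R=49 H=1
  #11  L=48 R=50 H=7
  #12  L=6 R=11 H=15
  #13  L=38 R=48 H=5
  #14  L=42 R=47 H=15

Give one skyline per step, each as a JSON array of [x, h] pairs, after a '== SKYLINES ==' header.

== SKYLINES ==
[[9,15],[11,0]]
[[9,15],[11,1],[13,0]]
[[9,15],[11,1],[13,0],[38,1],[48,0]]
[[9,15],[11,1],[13,0],[38,1],[48,0]]
[[9,15],[11,1],[13,0],[38,1],[42,7],[48,0]]
[[9,15],[11,1],[13,0],[38,1],[42,7],[48,1],[49,0]]
[[9,15],[11,5],[12,1],[13,0],[38,1],[42,7],[48,1],[49,0]]
[[9,15],[11,5],[12,1],[17,0],[38,1],[42,7],[48,1],[49,0]]
[[9,15],[11,5],[12,1],[17,0],[38,1],[42,19],[44,7],[48,1],[49,0]]
[[9,15],[11,5],[12,1],[17,0],[38,1],[42,19],[44,7],[48,1],[49,0]]
[[9,15],[11,5],[12,1],[17,0],[38,1],[42,19],[44,7],[50,0]]
[[6,15],[11,5],[12,1],[17,0],[38,1],[42,19],[44,7],[50,0]]
[[6,15],[11,5],[12,1],[17,0],[38,5],[42,19],[44,7],[50,0]]
[[6,15],[11,5],[12,1],[17,0],[38,5],[42,19],[44,15],[47,7],[50,0]]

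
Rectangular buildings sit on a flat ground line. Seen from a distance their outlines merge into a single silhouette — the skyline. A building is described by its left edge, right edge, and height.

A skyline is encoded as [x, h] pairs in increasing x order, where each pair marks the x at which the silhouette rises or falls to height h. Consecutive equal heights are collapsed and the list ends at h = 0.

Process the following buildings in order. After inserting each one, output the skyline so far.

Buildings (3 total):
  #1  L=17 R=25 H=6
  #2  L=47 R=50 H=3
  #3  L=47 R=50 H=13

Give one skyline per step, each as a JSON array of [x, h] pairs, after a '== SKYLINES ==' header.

== SKYLINES ==
[[17,6],[25,0]]
[[17,6],[25,0],[47,3],[50,0]]
[[17,6],[25,0],[47,13],[50,0]]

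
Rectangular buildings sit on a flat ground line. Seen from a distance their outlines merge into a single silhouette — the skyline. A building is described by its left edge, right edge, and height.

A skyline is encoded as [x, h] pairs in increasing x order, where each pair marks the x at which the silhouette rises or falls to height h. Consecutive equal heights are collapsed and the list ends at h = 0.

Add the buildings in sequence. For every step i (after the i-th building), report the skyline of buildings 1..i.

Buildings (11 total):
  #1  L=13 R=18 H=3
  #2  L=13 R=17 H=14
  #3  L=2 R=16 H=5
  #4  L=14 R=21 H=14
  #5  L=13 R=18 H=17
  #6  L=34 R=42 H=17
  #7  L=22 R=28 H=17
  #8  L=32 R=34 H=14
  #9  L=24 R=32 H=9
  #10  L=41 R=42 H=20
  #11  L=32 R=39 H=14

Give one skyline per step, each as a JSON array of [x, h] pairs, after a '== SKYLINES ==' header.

== SKYLINES ==
[[13,3],[18,0]]
[[13,14],[17,3],[18,0]]
[[2,5],[13,14],[17,3],[18,0]]
[[2,5],[13,14],[21,0]]
[[2,5],[13,17],[18,14],[21,0]]
[[2,5],[13,17],[18,14],[21,0],[34,17],[42,0]]
[[2,5],[13,17],[18,14],[21,0],[22,17],[28,0],[34,17],[42,0]]
[[2,5],[13,17],[18,14],[21,0],[22,17],[28,0],[32,14],[34,17],[42,0]]
[[2,5],[13,17],[18,14],[21,0],[22,17],[28,9],[32,14],[34,17],[42,0]]
[[2,5],[13,17],[18,14],[21,0],[22,17],[28,9],[32,14],[34,17],[41,20],[42,0]]
[[2,5],[13,17],[18,14],[21,0],[22,17],[28,9],[32,14],[34,17],[41,20],[42,0]]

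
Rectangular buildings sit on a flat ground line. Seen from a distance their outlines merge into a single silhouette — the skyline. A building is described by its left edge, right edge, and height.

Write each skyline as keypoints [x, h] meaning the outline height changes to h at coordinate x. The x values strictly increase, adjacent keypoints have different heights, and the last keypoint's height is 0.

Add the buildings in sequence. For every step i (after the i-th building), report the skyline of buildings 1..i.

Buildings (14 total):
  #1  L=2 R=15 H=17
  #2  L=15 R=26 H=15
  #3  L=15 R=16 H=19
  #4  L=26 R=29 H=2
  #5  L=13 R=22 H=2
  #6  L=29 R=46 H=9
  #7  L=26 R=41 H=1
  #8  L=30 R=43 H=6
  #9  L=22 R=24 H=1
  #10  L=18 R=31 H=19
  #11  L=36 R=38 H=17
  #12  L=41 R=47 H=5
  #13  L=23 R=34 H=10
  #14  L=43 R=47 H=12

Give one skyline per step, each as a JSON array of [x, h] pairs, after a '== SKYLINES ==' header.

== SKYLINES ==
[[2,17],[15,0]]
[[2,17],[15,15],[26,0]]
[[2,17],[15,19],[16,15],[26,0]]
[[2,17],[15,19],[16,15],[26,2],[29,0]]
[[2,17],[15,19],[16,15],[26,2],[29,0]]
[[2,17],[15,19],[16,15],[26,2],[29,9],[46,0]]
[[2,17],[15,19],[16,15],[26,2],[29,9],[46,0]]
[[2,17],[15,19],[16,15],[26,2],[29,9],[46,0]]
[[2,17],[15,19],[16,15],[26,2],[29,9],[46,0]]
[[2,17],[15,19],[16,15],[18,19],[31,9],[46,0]]
[[2,17],[15,19],[16,15],[18,19],[31,9],[36,17],[38,9],[46,0]]
[[2,17],[15,19],[16,15],[18,19],[31,9],[36,17],[38,9],[46,5],[47,0]]
[[2,17],[15,19],[16,15],[18,19],[31,10],[34,9],[36,17],[38,9],[46,5],[47,0]]
[[2,17],[15,19],[16,15],[18,19],[31,10],[34,9],[36,17],[38,9],[43,12],[47,0]]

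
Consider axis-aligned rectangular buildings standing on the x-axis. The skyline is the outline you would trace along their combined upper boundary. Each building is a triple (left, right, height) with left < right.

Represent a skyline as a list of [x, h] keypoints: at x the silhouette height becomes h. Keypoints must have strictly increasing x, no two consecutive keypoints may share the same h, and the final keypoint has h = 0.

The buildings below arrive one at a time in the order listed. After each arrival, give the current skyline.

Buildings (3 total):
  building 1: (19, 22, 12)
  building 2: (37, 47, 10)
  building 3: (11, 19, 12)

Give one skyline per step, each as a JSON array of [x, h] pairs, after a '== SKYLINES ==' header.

== SKYLINES ==
[[19,12],[22,0]]
[[19,12],[22,0],[37,10],[47,0]]
[[11,12],[22,0],[37,10],[47,0]]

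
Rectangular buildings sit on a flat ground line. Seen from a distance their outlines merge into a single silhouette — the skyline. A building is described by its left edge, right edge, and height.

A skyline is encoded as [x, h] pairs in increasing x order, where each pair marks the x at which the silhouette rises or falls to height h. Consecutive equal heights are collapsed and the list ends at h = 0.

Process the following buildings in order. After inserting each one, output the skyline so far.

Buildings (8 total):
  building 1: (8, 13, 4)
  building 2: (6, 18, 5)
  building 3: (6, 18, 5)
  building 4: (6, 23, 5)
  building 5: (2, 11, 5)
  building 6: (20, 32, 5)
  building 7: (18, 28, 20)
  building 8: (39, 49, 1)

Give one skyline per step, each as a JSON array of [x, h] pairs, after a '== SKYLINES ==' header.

== SKYLINES ==
[[8,4],[13,0]]
[[6,5],[18,0]]
[[6,5],[18,0]]
[[6,5],[23,0]]
[[2,5],[23,0]]
[[2,5],[32,0]]
[[2,5],[18,20],[28,5],[32,0]]
[[2,5],[18,20],[28,5],[32,0],[39,1],[49,0]]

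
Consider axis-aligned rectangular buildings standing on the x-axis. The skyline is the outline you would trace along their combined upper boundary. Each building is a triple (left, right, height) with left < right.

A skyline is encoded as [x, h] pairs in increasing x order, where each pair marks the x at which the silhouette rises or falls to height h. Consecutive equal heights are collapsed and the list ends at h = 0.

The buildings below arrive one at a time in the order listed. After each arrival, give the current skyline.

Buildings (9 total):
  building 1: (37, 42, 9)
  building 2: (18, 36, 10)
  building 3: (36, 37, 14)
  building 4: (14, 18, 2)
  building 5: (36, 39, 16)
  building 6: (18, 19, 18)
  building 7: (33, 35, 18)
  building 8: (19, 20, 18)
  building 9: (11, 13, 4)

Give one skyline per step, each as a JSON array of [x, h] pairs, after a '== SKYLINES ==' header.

== SKYLINES ==
[[37,9],[42,0]]
[[18,10],[36,0],[37,9],[42,0]]
[[18,10],[36,14],[37,9],[42,0]]
[[14,2],[18,10],[36,14],[37,9],[42,0]]
[[14,2],[18,10],[36,16],[39,9],[42,0]]
[[14,2],[18,18],[19,10],[36,16],[39,9],[42,0]]
[[14,2],[18,18],[19,10],[33,18],[35,10],[36,16],[39,9],[42,0]]
[[14,2],[18,18],[20,10],[33,18],[35,10],[36,16],[39,9],[42,0]]
[[11,4],[13,0],[14,2],[18,18],[20,10],[33,18],[35,10],[36,16],[39,9],[42,0]]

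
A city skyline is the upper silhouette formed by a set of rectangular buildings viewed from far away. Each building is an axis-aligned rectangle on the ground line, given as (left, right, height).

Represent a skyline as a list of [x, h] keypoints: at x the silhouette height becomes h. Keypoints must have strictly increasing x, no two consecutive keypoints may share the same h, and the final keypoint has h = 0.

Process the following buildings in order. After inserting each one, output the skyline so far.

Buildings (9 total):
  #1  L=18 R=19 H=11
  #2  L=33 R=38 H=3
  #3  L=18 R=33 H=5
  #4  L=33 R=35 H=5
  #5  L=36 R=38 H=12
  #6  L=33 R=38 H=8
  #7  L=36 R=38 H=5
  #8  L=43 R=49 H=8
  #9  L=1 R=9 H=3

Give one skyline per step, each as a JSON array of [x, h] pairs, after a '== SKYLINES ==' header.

== SKYLINES ==
[[18,11],[19,0]]
[[18,11],[19,0],[33,3],[38,0]]
[[18,11],[19,5],[33,3],[38,0]]
[[18,11],[19,5],[35,3],[38,0]]
[[18,11],[19,5],[35,3],[36,12],[38,0]]
[[18,11],[19,5],[33,8],[36,12],[38,0]]
[[18,11],[19,5],[33,8],[36,12],[38,0]]
[[18,11],[19,5],[33,8],[36,12],[38,0],[43,8],[49,0]]
[[1,3],[9,0],[18,11],[19,5],[33,8],[36,12],[38,0],[43,8],[49,0]]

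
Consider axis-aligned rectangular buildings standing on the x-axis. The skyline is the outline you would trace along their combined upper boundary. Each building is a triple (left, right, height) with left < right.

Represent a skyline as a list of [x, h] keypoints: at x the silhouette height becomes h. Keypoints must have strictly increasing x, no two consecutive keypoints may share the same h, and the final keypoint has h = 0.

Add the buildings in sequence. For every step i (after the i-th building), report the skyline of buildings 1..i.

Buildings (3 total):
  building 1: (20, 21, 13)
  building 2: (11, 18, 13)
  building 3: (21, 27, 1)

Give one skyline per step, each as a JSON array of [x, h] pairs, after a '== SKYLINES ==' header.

== SKYLINES ==
[[20,13],[21,0]]
[[11,13],[18,0],[20,13],[21,0]]
[[11,13],[18,0],[20,13],[21,1],[27,0]]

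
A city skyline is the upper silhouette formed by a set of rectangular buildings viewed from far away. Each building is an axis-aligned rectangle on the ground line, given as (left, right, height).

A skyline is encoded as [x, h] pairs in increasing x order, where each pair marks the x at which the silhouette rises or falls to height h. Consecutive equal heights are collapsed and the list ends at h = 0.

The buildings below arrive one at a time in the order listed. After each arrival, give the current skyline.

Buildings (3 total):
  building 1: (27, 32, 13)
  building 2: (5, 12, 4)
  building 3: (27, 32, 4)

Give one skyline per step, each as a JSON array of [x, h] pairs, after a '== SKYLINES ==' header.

== SKYLINES ==
[[27,13],[32,0]]
[[5,4],[12,0],[27,13],[32,0]]
[[5,4],[12,0],[27,13],[32,0]]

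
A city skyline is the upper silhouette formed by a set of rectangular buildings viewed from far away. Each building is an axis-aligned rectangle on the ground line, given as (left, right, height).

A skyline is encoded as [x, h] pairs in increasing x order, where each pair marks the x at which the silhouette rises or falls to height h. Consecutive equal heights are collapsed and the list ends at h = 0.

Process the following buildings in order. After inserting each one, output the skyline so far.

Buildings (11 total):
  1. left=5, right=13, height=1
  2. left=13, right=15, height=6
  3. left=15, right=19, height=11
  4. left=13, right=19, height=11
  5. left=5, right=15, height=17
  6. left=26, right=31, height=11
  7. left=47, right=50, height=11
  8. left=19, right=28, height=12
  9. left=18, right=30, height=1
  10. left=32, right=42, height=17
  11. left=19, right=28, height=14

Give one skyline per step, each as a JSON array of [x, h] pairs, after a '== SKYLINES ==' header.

== SKYLINES ==
[[5,1],[13,0]]
[[5,1],[13,6],[15,0]]
[[5,1],[13,6],[15,11],[19,0]]
[[5,1],[13,11],[19,0]]
[[5,17],[15,11],[19,0]]
[[5,17],[15,11],[19,0],[26,11],[31,0]]
[[5,17],[15,11],[19,0],[26,11],[31,0],[47,11],[50,0]]
[[5,17],[15,11],[19,12],[28,11],[31,0],[47,11],[50,0]]
[[5,17],[15,11],[19,12],[28,11],[31,0],[47,11],[50,0]]
[[5,17],[15,11],[19,12],[28,11],[31,0],[32,17],[42,0],[47,11],[50,0]]
[[5,17],[15,11],[19,14],[28,11],[31,0],[32,17],[42,0],[47,11],[50,0]]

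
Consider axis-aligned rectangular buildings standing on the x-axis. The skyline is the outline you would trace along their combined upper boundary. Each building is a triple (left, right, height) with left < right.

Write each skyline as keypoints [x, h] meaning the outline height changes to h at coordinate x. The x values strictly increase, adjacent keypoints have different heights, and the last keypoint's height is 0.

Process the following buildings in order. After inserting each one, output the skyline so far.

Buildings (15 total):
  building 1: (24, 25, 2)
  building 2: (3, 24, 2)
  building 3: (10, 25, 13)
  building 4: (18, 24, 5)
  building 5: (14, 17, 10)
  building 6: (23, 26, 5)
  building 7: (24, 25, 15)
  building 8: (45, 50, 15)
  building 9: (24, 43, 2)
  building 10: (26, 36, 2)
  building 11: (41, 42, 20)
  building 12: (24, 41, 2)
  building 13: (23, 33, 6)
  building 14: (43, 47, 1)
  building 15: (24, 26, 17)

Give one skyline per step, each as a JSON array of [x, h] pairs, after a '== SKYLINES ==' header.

== SKYLINES ==
[[24,2],[25,0]]
[[3,2],[25,0]]
[[3,2],[10,13],[25,0]]
[[3,2],[10,13],[25,0]]
[[3,2],[10,13],[25,0]]
[[3,2],[10,13],[25,5],[26,0]]
[[3,2],[10,13],[24,15],[25,5],[26,0]]
[[3,2],[10,13],[24,15],[25,5],[26,0],[45,15],[50,0]]
[[3,2],[10,13],[24,15],[25,5],[26,2],[43,0],[45,15],[50,0]]
[[3,2],[10,13],[24,15],[25,5],[26,2],[43,0],[45,15],[50,0]]
[[3,2],[10,13],[24,15],[25,5],[26,2],[41,20],[42,2],[43,0],[45,15],[50,0]]
[[3,2],[10,13],[24,15],[25,5],[26,2],[41,20],[42,2],[43,0],[45,15],[50,0]]
[[3,2],[10,13],[24,15],[25,6],[33,2],[41,20],[42,2],[43,0],[45,15],[50,0]]
[[3,2],[10,13],[24,15],[25,6],[33,2],[41,20],[42,2],[43,1],[45,15],[50,0]]
[[3,2],[10,13],[24,17],[26,6],[33,2],[41,20],[42,2],[43,1],[45,15],[50,0]]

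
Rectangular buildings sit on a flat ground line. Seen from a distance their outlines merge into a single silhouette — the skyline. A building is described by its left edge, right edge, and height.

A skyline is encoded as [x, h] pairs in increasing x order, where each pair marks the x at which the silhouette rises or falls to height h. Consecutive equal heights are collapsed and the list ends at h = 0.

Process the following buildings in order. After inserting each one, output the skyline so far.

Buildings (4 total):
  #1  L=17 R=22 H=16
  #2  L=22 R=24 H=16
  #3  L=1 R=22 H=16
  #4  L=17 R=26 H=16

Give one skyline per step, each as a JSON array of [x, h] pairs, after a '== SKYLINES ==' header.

== SKYLINES ==
[[17,16],[22,0]]
[[17,16],[24,0]]
[[1,16],[24,0]]
[[1,16],[26,0]]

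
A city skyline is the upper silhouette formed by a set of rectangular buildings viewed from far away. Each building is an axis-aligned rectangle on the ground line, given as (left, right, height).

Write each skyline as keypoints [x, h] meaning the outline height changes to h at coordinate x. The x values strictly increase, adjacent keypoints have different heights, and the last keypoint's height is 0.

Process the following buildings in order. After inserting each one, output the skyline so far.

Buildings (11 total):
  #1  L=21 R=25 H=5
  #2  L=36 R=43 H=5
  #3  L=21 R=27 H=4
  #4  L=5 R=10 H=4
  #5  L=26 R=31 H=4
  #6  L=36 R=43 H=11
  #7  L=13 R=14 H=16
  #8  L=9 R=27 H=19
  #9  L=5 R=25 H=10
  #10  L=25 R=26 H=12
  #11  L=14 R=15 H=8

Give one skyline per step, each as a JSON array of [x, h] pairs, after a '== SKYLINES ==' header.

== SKYLINES ==
[[21,5],[25,0]]
[[21,5],[25,0],[36,5],[43,0]]
[[21,5],[25,4],[27,0],[36,5],[43,0]]
[[5,4],[10,0],[21,5],[25,4],[27,0],[36,5],[43,0]]
[[5,4],[10,0],[21,5],[25,4],[31,0],[36,5],[43,0]]
[[5,4],[10,0],[21,5],[25,4],[31,0],[36,11],[43,0]]
[[5,4],[10,0],[13,16],[14,0],[21,5],[25,4],[31,0],[36,11],[43,0]]
[[5,4],[9,19],[27,4],[31,0],[36,11],[43,0]]
[[5,10],[9,19],[27,4],[31,0],[36,11],[43,0]]
[[5,10],[9,19],[27,4],[31,0],[36,11],[43,0]]
[[5,10],[9,19],[27,4],[31,0],[36,11],[43,0]]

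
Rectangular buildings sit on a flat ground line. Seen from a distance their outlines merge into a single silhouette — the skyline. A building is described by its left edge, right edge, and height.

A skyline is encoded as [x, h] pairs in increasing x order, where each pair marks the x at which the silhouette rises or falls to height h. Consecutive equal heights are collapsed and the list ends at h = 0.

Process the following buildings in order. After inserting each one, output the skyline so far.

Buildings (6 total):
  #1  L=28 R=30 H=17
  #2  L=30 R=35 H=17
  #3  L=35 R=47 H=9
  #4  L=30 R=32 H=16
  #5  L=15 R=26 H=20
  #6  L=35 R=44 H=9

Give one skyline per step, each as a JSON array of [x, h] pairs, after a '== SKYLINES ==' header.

== SKYLINES ==
[[28,17],[30,0]]
[[28,17],[35,0]]
[[28,17],[35,9],[47,0]]
[[28,17],[35,9],[47,0]]
[[15,20],[26,0],[28,17],[35,9],[47,0]]
[[15,20],[26,0],[28,17],[35,9],[47,0]]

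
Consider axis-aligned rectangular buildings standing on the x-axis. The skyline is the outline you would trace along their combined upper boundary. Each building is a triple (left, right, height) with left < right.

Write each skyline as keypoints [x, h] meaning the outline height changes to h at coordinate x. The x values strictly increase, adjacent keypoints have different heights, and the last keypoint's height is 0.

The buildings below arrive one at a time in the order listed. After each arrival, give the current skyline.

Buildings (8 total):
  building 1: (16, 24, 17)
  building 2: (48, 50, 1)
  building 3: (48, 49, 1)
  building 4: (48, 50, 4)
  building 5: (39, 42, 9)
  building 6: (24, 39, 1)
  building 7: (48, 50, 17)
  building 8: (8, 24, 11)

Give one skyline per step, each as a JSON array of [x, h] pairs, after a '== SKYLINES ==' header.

== SKYLINES ==
[[16,17],[24,0]]
[[16,17],[24,0],[48,1],[50,0]]
[[16,17],[24,0],[48,1],[50,0]]
[[16,17],[24,0],[48,4],[50,0]]
[[16,17],[24,0],[39,9],[42,0],[48,4],[50,0]]
[[16,17],[24,1],[39,9],[42,0],[48,4],[50,0]]
[[16,17],[24,1],[39,9],[42,0],[48,17],[50,0]]
[[8,11],[16,17],[24,1],[39,9],[42,0],[48,17],[50,0]]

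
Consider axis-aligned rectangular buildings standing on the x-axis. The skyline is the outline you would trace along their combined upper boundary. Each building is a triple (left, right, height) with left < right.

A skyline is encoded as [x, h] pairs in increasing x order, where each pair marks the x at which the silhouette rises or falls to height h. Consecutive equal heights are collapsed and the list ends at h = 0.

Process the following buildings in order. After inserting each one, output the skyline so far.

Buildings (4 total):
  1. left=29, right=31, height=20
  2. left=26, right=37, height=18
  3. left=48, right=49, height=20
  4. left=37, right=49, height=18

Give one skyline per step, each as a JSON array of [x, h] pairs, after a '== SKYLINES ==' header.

== SKYLINES ==
[[29,20],[31,0]]
[[26,18],[29,20],[31,18],[37,0]]
[[26,18],[29,20],[31,18],[37,0],[48,20],[49,0]]
[[26,18],[29,20],[31,18],[48,20],[49,0]]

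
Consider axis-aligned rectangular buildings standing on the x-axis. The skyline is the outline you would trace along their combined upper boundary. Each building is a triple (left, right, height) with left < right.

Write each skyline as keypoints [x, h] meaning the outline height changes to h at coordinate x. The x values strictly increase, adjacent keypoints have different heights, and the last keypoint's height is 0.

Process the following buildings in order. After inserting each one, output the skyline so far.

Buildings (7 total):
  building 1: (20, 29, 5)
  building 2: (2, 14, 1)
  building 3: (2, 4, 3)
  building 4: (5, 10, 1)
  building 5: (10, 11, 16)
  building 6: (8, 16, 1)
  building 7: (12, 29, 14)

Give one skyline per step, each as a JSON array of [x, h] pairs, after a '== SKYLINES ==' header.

== SKYLINES ==
[[20,5],[29,0]]
[[2,1],[14,0],[20,5],[29,0]]
[[2,3],[4,1],[14,0],[20,5],[29,0]]
[[2,3],[4,1],[14,0],[20,5],[29,0]]
[[2,3],[4,1],[10,16],[11,1],[14,0],[20,5],[29,0]]
[[2,3],[4,1],[10,16],[11,1],[16,0],[20,5],[29,0]]
[[2,3],[4,1],[10,16],[11,1],[12,14],[29,0]]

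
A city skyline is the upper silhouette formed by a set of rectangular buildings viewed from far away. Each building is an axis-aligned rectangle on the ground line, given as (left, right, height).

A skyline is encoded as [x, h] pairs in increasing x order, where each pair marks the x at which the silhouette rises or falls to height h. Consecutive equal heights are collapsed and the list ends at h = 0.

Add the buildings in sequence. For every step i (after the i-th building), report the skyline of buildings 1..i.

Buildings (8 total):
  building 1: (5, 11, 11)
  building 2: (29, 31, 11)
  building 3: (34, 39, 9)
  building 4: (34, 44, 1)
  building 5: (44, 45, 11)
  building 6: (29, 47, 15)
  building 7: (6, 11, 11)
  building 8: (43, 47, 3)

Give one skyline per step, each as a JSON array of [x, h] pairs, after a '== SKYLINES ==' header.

== SKYLINES ==
[[5,11],[11,0]]
[[5,11],[11,0],[29,11],[31,0]]
[[5,11],[11,0],[29,11],[31,0],[34,9],[39,0]]
[[5,11],[11,0],[29,11],[31,0],[34,9],[39,1],[44,0]]
[[5,11],[11,0],[29,11],[31,0],[34,9],[39,1],[44,11],[45,0]]
[[5,11],[11,0],[29,15],[47,0]]
[[5,11],[11,0],[29,15],[47,0]]
[[5,11],[11,0],[29,15],[47,0]]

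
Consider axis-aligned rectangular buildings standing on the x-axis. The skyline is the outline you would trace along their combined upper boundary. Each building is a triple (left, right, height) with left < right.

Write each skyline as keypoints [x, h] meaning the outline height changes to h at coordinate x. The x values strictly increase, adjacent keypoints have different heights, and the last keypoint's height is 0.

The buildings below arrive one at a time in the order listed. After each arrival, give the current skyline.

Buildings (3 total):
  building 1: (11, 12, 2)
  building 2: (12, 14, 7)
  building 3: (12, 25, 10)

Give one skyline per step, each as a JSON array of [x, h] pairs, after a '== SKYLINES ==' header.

== SKYLINES ==
[[11,2],[12,0]]
[[11,2],[12,7],[14,0]]
[[11,2],[12,10],[25,0]]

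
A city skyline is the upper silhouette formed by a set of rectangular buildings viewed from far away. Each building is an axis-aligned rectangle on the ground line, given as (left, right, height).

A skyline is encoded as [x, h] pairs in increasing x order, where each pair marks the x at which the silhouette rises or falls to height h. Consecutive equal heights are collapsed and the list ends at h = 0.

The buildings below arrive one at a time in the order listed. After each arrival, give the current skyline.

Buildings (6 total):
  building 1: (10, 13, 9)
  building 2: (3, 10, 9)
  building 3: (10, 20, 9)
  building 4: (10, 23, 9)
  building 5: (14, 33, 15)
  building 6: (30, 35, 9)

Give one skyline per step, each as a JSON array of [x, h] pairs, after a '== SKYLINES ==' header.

== SKYLINES ==
[[10,9],[13,0]]
[[3,9],[13,0]]
[[3,9],[20,0]]
[[3,9],[23,0]]
[[3,9],[14,15],[33,0]]
[[3,9],[14,15],[33,9],[35,0]]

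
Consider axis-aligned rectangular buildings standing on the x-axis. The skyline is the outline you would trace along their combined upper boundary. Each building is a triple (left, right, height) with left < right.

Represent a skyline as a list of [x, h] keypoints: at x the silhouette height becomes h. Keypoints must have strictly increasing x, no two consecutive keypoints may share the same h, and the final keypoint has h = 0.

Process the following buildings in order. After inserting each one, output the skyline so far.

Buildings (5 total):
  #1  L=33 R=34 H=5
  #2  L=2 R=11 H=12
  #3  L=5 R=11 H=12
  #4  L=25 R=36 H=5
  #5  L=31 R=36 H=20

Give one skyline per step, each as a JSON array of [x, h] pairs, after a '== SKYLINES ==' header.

== SKYLINES ==
[[33,5],[34,0]]
[[2,12],[11,0],[33,5],[34,0]]
[[2,12],[11,0],[33,5],[34,0]]
[[2,12],[11,0],[25,5],[36,0]]
[[2,12],[11,0],[25,5],[31,20],[36,0]]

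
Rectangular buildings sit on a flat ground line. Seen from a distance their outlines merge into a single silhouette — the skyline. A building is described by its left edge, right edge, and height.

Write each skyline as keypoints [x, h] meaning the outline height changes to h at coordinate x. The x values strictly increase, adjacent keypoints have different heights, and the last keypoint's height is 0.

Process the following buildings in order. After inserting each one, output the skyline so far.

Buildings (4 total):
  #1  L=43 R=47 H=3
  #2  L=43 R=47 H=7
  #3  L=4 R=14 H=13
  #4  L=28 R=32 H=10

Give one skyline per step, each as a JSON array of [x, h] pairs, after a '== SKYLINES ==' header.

== SKYLINES ==
[[43,3],[47,0]]
[[43,7],[47,0]]
[[4,13],[14,0],[43,7],[47,0]]
[[4,13],[14,0],[28,10],[32,0],[43,7],[47,0]]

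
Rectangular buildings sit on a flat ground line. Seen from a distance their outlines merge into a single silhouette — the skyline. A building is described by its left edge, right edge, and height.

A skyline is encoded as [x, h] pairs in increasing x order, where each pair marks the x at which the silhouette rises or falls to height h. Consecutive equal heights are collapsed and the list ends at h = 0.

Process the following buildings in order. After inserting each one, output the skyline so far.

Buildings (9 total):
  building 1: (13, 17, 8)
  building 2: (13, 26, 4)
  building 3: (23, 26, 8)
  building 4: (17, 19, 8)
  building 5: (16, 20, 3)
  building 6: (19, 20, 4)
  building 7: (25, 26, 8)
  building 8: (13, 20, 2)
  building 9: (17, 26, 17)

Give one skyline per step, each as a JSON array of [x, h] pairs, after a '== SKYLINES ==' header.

== SKYLINES ==
[[13,8],[17,0]]
[[13,8],[17,4],[26,0]]
[[13,8],[17,4],[23,8],[26,0]]
[[13,8],[19,4],[23,8],[26,0]]
[[13,8],[19,4],[23,8],[26,0]]
[[13,8],[19,4],[23,8],[26,0]]
[[13,8],[19,4],[23,8],[26,0]]
[[13,8],[19,4],[23,8],[26,0]]
[[13,8],[17,17],[26,0]]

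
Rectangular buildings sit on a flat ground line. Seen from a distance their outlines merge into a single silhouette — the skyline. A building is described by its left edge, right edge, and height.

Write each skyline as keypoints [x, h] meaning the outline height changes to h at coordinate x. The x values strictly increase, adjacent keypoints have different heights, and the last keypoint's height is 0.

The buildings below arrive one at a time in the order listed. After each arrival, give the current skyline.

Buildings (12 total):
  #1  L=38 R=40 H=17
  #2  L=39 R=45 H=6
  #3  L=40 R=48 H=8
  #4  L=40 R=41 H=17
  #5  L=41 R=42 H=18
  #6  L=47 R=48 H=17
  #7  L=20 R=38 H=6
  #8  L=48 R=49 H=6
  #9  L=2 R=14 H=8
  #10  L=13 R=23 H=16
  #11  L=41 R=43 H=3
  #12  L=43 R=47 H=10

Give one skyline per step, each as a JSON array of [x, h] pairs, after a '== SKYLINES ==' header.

== SKYLINES ==
[[38,17],[40,0]]
[[38,17],[40,6],[45,0]]
[[38,17],[40,8],[48,0]]
[[38,17],[41,8],[48,0]]
[[38,17],[41,18],[42,8],[48,0]]
[[38,17],[41,18],[42,8],[47,17],[48,0]]
[[20,6],[38,17],[41,18],[42,8],[47,17],[48,0]]
[[20,6],[38,17],[41,18],[42,8],[47,17],[48,6],[49,0]]
[[2,8],[14,0],[20,6],[38,17],[41,18],[42,8],[47,17],[48,6],[49,0]]
[[2,8],[13,16],[23,6],[38,17],[41,18],[42,8],[47,17],[48,6],[49,0]]
[[2,8],[13,16],[23,6],[38,17],[41,18],[42,8],[47,17],[48,6],[49,0]]
[[2,8],[13,16],[23,6],[38,17],[41,18],[42,8],[43,10],[47,17],[48,6],[49,0]]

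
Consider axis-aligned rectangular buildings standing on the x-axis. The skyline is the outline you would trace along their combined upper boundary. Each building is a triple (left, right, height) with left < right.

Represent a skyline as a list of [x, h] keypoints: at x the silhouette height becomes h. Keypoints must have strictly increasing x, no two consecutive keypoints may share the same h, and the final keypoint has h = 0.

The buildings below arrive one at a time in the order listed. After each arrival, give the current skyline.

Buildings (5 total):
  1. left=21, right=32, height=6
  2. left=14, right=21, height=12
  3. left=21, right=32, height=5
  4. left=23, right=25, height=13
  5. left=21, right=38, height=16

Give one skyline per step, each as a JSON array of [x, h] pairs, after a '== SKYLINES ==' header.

== SKYLINES ==
[[21,6],[32,0]]
[[14,12],[21,6],[32,0]]
[[14,12],[21,6],[32,0]]
[[14,12],[21,6],[23,13],[25,6],[32,0]]
[[14,12],[21,16],[38,0]]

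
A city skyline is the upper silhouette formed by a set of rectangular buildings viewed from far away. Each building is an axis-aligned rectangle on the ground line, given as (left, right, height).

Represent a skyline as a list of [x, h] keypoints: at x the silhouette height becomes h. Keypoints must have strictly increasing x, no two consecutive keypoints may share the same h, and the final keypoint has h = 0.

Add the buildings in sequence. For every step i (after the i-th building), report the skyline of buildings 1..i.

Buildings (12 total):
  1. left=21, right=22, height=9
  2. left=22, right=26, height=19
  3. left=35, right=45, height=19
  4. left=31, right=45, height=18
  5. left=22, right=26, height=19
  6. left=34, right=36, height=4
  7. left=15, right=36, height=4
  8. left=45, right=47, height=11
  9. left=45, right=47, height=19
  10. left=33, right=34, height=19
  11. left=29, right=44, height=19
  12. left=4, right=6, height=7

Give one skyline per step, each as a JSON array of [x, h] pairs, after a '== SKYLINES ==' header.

== SKYLINES ==
[[21,9],[22,0]]
[[21,9],[22,19],[26,0]]
[[21,9],[22,19],[26,0],[35,19],[45,0]]
[[21,9],[22,19],[26,0],[31,18],[35,19],[45,0]]
[[21,9],[22,19],[26,0],[31,18],[35,19],[45,0]]
[[21,9],[22,19],[26,0],[31,18],[35,19],[45,0]]
[[15,4],[21,9],[22,19],[26,4],[31,18],[35,19],[45,0]]
[[15,4],[21,9],[22,19],[26,4],[31,18],[35,19],[45,11],[47,0]]
[[15,4],[21,9],[22,19],[26,4],[31,18],[35,19],[47,0]]
[[15,4],[21,9],[22,19],[26,4],[31,18],[33,19],[34,18],[35,19],[47,0]]
[[15,4],[21,9],[22,19],[26,4],[29,19],[47,0]]
[[4,7],[6,0],[15,4],[21,9],[22,19],[26,4],[29,19],[47,0]]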